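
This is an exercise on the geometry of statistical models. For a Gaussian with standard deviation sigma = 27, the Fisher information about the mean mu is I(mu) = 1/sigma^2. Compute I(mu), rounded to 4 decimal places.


The Fisher information for the mean of a normal distribution is I(mu) = 1/sigma^2.
sigma = 27, so sigma^2 = 729.
I(mu) = 1/729 = 0.0014

0.0014


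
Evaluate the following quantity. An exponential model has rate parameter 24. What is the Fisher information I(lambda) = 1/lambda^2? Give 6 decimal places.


Fisher information for exponential: I(lambda) = 1/lambda^2.
lambda = 24, lambda^2 = 576.
I = 1/576 = 0.001736

0.001736


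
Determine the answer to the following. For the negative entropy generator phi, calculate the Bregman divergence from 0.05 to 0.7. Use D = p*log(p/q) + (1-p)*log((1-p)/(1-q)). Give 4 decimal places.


Bregman divergence with negative entropy generator:
D = p*log(p/q) + (1-p)*log((1-p)/(1-q)).
p = 0.05, q = 0.7.
p*log(p/q) = 0.05*log(0.05/0.7) = -0.131953.
(1-p)*log((1-p)/(1-q)) = 0.95*log(0.95/0.3) = 1.095046.
D = -0.131953 + 1.095046 = 0.9631

0.9631


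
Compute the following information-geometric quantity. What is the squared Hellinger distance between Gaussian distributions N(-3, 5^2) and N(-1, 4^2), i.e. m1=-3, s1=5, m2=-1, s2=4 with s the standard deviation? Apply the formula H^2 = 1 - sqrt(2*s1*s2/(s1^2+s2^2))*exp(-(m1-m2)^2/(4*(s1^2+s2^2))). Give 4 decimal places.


Squared Hellinger distance for Gaussians:
H^2 = 1 - sqrt(2*s1*s2/(s1^2+s2^2)) * exp(-(m1-m2)^2/(4*(s1^2+s2^2))).
s1^2 = 25, s2^2 = 16, s1^2+s2^2 = 41.
sqrt(2*5*4/(41)) = 0.98773.
(m1-m2)^2 = (-2)^2 = 4.
exp(-4/(4*41)) = exp(-0.02439) = 0.975905.
H^2 = 1 - 0.98773*0.975905 = 0.0361

0.0361


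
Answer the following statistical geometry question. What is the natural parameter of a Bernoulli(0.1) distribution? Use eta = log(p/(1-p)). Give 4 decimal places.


Natural parameter for Bernoulli: eta = log(p/(1-p)).
p = 0.1, 1-p = 0.9.
p/(1-p) = 0.111111.
eta = log(0.111111) = -2.1972

-2.1972


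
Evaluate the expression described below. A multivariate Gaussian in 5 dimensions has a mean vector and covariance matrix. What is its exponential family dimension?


Exponential family dimension calculation:
For 5-dim MVN: mean has 5 params, covariance has 5*6/2 = 15 unique entries.
Total dim = 5 + 15 = 20.

20


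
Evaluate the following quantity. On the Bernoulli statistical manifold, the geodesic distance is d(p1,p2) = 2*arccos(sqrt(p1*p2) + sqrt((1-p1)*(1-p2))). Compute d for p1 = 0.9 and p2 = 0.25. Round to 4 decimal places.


Geodesic distance on Bernoulli manifold:
d(p1,p2) = 2*arccos(sqrt(p1*p2) + sqrt((1-p1)*(1-p2))).
sqrt(p1*p2) = sqrt(0.9*0.25) = 0.474342.
sqrt((1-p1)*(1-p2)) = sqrt(0.1*0.75) = 0.273861.
arg = 0.474342 + 0.273861 = 0.748203.
d = 2*arccos(0.748203) = 1.4509

1.4509


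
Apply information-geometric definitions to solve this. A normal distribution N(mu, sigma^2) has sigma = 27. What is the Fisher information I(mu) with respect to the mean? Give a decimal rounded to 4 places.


The Fisher information for the mean of a normal distribution is I(mu) = 1/sigma^2.
sigma = 27, so sigma^2 = 729.
I(mu) = 1/729 = 0.0014

0.0014


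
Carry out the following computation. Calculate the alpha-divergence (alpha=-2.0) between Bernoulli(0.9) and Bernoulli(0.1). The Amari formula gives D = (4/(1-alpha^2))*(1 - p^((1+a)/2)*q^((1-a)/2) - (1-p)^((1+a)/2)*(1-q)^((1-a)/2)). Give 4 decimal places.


Amari alpha-divergence:
D = (4/(1-alpha^2))*(1 - p^((1+a)/2)*q^((1-a)/2) - (1-p)^((1+a)/2)*(1-q)^((1-a)/2)).
alpha = -2.0, p = 0.9, q = 0.1.
e1 = (1+alpha)/2 = -0.5, e2 = (1-alpha)/2 = 1.5.
t1 = p^e1 * q^e2 = 0.9^-0.5 * 0.1^1.5 = 0.033333.
t2 = (1-p)^e1 * (1-q)^e2 = 0.1^-0.5 * 0.9^1.5 = 2.7.
4/(1-alpha^2) = -1.333333.
D = -1.333333*(1 - 0.033333 - 2.7) = 2.3111

2.3111


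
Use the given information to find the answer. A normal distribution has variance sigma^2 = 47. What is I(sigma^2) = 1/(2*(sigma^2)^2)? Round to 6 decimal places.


Fisher information for variance: I(sigma^2) = 1/(2*sigma^4).
sigma^2 = 47, so sigma^4 = 2209.
I = 1/(2*2209) = 1/4418 = 0.000226

0.000226


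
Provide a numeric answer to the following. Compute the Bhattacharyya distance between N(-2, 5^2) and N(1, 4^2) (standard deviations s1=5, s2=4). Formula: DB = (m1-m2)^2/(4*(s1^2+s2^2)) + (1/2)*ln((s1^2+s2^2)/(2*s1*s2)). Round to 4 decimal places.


Bhattacharyya distance between two Gaussians:
DB = (m1-m2)^2/(4*(s1^2+s2^2)) + (1/2)*ln((s1^2+s2^2)/(2*s1*s2)).
(m1-m2)^2 = (-3)^2 = 9.
s1^2+s2^2 = 25 + 16 = 41.
term1 = 9/164 = 0.054878.
term2 = 0.5*ln(41/40.0) = 0.012346.
DB = 0.054878 + 0.012346 = 0.0672

0.0672


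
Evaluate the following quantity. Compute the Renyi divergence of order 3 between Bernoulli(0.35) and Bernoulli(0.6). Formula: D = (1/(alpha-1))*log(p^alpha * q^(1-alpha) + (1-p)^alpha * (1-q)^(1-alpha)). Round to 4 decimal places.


Renyi divergence of order alpha between Bernoulli distributions:
D = (1/(alpha-1))*log(p^alpha * q^(1-alpha) + (1-p)^alpha * (1-q)^(1-alpha)).
alpha = 3, p = 0.35, q = 0.6.
p^alpha * q^(1-alpha) = 0.35^3 * 0.6^-2 = 0.119097.
(1-p)^alpha * (1-q)^(1-alpha) = 0.65^3 * 0.4^-2 = 1.716406.
sum = 0.119097 + 1.716406 = 1.835503.
D = (1/2)*log(1.835503) = 0.3037

0.3037


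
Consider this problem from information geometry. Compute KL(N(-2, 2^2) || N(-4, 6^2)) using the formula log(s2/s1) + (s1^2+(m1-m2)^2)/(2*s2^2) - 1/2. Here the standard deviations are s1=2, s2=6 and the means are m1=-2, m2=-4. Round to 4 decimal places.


KL divergence between normal distributions:
KL = log(s2/s1) + (s1^2 + (m1-m2)^2)/(2*s2^2) - 1/2.
log(6/2) = 1.098612.
(2^2 + (-2--4)^2)/(2*6^2) = (4 + 4)/72 = 0.111111.
KL = 1.098612 + 0.111111 - 0.5 = 0.7097

0.7097


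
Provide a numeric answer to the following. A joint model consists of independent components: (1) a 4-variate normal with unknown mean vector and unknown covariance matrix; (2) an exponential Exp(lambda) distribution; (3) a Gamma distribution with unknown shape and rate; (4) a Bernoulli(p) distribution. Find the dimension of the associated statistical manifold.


The dimension of a statistical manifold equals the number of free
(independent) real parameters of the model. For a product of independent
blocks the parameter counts add.
- 4-variate normal: 4 (mean) + 4*5/2 = 10 (symmetric covariance) = 14.
- exponential (lambda): 1.
- Gamma (shape, rate): 2.
- Bernoulli (p): 1.
Total = 14 + 1 + 2 + 1 = 18.
Dimension = 18

18


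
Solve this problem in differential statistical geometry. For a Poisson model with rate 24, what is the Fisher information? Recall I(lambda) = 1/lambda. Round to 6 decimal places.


Fisher information for Poisson: I(lambda) = 1/lambda.
lambda = 24.
I(lambda) = 1/24 = 0.041667

0.041667


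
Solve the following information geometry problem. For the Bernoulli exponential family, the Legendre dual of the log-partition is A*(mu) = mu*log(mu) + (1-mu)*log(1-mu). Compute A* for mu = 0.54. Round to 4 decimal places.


Legendre transform for Bernoulli:
A*(mu) = mu*log(mu) + (1-mu)*log(1-mu).
mu = 0.54, 1-mu = 0.46.
mu*log(mu) = 0.54*log(0.54) = -0.332741.
(1-mu)*log(1-mu) = 0.46*log(0.46) = -0.357203.
A* = -0.332741 + -0.357203 = -0.6899

-0.6899


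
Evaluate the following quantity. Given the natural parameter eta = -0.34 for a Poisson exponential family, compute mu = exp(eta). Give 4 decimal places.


Expectation parameter for Poisson exponential family:
mu = exp(eta).
eta = -0.34.
mu = exp(-0.34) = 0.7118

0.7118


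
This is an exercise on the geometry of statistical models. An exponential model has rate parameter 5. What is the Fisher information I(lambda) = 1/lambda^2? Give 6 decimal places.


Fisher information for exponential: I(lambda) = 1/lambda^2.
lambda = 5, lambda^2 = 25.
I = 1/25 = 0.040000

0.040000


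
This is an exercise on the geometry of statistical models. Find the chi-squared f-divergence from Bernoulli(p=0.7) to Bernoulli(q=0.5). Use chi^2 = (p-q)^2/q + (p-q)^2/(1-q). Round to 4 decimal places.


Chi-squared divergence between Bernoulli distributions:
chi^2 = (p-q)^2/q + (p-q)^2/(1-q).
p = 0.7, q = 0.5, p-q = 0.2.
(p-q)^2 = 0.04.
term1 = 0.04/0.5 = 0.08.
term2 = 0.04/0.5 = 0.08.
chi^2 = 0.08 + 0.08 = 0.1600

0.1600


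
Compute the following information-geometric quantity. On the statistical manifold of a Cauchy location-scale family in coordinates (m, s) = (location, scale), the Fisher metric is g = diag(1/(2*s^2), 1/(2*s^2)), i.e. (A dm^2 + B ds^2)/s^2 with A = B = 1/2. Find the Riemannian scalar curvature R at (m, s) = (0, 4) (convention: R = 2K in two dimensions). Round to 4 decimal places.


The metric has the form g = (A dm^2 + B ds^2)/s^2 with A = 1/2, B = 1/2.
Substitute u = sqrt(A/B)*m: g = B*(du^2 + ds^2)/s^2, i.e. B times the
Poincare upper half-plane metric, which has constant Gaussian curvature -1.
Scaling a 2D metric by a constant c divides the Gaussian curvature by c,
so K = -1/B = -1/(1/2) = -2.0000 everywhere (the point (m, s) = (0, 4) is irrelevant:
the curvature is constant).
Scalar curvature in dimension 2: R = 2K = -2/(1/2) = -4.0000.

-4.0000


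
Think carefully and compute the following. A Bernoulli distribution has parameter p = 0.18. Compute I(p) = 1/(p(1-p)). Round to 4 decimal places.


For Bernoulli(p), Fisher information is I(p) = 1/(p*(1-p)).
p = 0.18, 1-p = 0.82.
p*(1-p) = 0.1476.
I(p) = 1/0.1476 = 6.7751

6.7751


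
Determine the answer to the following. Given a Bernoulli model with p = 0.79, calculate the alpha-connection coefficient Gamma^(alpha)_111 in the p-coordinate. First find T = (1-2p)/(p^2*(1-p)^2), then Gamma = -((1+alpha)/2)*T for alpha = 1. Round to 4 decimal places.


Skewness (Amari-Chentsov) tensor: T = (1-2p)/(p^2*(1-p)^2).
p = 0.79, 1-2p = -0.58, p^2 = 0.6241, (1-p)^2 = 0.0441.
T = -0.58/(0.6241 * 0.0441) = -21.07343.
In the p-coordinate, Gamma^(alpha) = Gamma^(0) - (alpha/2)*T with Gamma^(0) = (1/2)*g'(p) = -T/2,
so Gamma^(alpha) = -((1+alpha)/2)*T.
alpha = 1, -(1+alpha)/2 = -1.0.
Gamma = -1.0 * -21.07343 = 21.0734

21.0734


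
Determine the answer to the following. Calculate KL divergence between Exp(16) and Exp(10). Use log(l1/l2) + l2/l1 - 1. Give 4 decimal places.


KL divergence for exponential family:
KL = log(l1/l2) + l2/l1 - 1.
log(16/10) = 0.470004.
10/16 = 0.625.
KL = 0.470004 + 0.625 - 1 = 0.0950

0.0950


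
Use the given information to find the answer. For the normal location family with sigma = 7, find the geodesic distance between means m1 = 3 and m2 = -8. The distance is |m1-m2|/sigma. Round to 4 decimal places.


On the fixed-variance normal subfamily, geodesic distance = |m1-m2|/sigma.
|3 - -8| = 11.
sigma = 7.
d = 11/7 = 1.5714

1.5714


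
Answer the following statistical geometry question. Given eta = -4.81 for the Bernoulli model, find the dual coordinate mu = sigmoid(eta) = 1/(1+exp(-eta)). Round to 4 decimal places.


Dual coordinate (expectation parameter) for Bernoulli:
mu = 1/(1+exp(-eta)).
eta = -4.81.
exp(-eta) = exp(4.81) = 122.731618.
mu = 1/(1+122.731618) = 0.0081

0.0081


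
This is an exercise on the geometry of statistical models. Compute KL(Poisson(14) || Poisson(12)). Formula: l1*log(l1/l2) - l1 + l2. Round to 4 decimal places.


KL divergence for Poisson:
KL = l1*log(l1/l2) - l1 + l2.
l1 = 14, l2 = 12.
log(14/12) = 0.154151.
l1*log(l1/l2) = 14 * 0.154151 = 2.15811.
KL = 2.15811 - 14 + 12 = 0.1581

0.1581


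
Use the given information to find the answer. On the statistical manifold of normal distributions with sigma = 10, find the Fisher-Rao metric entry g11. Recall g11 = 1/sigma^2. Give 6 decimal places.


For the 2-parameter normal family, the Fisher metric has:
  g11 = 1/sigma^2, g22 = 2/sigma^2.
sigma = 10, sigma^2 = 100.
g11 = 0.010000

0.010000


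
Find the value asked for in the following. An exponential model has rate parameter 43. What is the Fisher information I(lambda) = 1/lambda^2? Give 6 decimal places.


Fisher information for exponential: I(lambda) = 1/lambda^2.
lambda = 43, lambda^2 = 1849.
I = 1/1849 = 0.000541

0.000541


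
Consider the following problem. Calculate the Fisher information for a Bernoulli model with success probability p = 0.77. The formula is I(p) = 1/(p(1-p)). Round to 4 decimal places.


For Bernoulli(p), Fisher information is I(p) = 1/(p*(1-p)).
p = 0.77, 1-p = 0.23.
p*(1-p) = 0.1771.
I(p) = 1/0.1771 = 5.6465

5.6465


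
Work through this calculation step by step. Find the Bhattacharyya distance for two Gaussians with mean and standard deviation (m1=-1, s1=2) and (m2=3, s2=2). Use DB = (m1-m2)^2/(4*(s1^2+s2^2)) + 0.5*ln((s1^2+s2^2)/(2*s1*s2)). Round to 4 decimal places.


Bhattacharyya distance between two Gaussians:
DB = (m1-m2)^2/(4*(s1^2+s2^2)) + (1/2)*ln((s1^2+s2^2)/(2*s1*s2)).
(m1-m2)^2 = (-4)^2 = 16.
s1^2+s2^2 = 4 + 4 = 8.
term1 = 16/32 = 0.5.
term2 = 0.5*ln(8/8.0) = 0.0.
DB = 0.5 + 0.0 = 0.5000

0.5000


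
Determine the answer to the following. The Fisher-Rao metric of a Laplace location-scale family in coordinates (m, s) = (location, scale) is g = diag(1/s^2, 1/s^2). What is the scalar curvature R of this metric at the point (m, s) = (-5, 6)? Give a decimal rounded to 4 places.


The metric has the form g = (A dm^2 + B ds^2)/s^2 with A = 1, B = 1.
Substitute u = sqrt(A/B)*m: g = B*(du^2 + ds^2)/s^2, i.e. B times the
Poincare upper half-plane metric, which has constant Gaussian curvature -1.
Scaling a 2D metric by a constant c divides the Gaussian curvature by c,
so K = -1/B = -1/(1) = -1.0000 everywhere (the point (m, s) = (-5, 6) is irrelevant:
the curvature is constant).
Scalar curvature in dimension 2: R = 2K = -2/(1) = -2.0000.

-2.0000


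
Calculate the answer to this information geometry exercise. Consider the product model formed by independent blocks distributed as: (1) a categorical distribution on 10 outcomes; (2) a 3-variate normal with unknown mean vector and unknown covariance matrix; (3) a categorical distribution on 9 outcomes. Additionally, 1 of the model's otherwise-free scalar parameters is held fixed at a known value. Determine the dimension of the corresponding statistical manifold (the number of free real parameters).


The dimension of a statistical manifold equals the number of free
(independent) real parameters of the model. For a product of independent
blocks the parameter counts add.
- categorical on 10 outcomes (probabilities sum to 1): 10-1 = 9.
- 3-variate normal: 3 (mean) + 3*4/2 = 6 (symmetric covariance) = 9.
- categorical on 9 outcomes (probabilities sum to 1): 9-1 = 8.
Total = 9 + 9 + 8 = 26.
1 parameter(s) fixed at known values: 26 - 1 = 25.
Dimension = 25

25


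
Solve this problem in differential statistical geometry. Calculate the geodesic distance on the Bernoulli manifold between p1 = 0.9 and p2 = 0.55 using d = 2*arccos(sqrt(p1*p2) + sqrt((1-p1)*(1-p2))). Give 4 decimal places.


Geodesic distance on Bernoulli manifold:
d(p1,p2) = 2*arccos(sqrt(p1*p2) + sqrt((1-p1)*(1-p2))).
sqrt(p1*p2) = sqrt(0.9*0.55) = 0.703562.
sqrt((1-p1)*(1-p2)) = sqrt(0.1*0.45) = 0.212132.
arg = 0.703562 + 0.212132 = 0.915694.
d = 2*arccos(0.915694) = 0.8271

0.8271


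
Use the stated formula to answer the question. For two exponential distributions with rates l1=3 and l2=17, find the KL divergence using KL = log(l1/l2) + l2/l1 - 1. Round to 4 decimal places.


KL divergence for exponential family:
KL = log(l1/l2) + l2/l1 - 1.
log(3/17) = -1.734601.
17/3 = 5.666667.
KL = -1.734601 + 5.666667 - 1 = 2.9321

2.9321


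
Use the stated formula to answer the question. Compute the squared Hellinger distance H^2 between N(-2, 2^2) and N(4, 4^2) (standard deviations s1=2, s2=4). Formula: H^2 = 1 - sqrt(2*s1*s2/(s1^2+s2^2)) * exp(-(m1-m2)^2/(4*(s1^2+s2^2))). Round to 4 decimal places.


Squared Hellinger distance for Gaussians:
H^2 = 1 - sqrt(2*s1*s2/(s1^2+s2^2)) * exp(-(m1-m2)^2/(4*(s1^2+s2^2))).
s1^2 = 4, s2^2 = 16, s1^2+s2^2 = 20.
sqrt(2*2*4/(20)) = 0.894427.
(m1-m2)^2 = (-6)^2 = 36.
exp(-36/(4*20)) = exp(-0.45) = 0.637628.
H^2 = 1 - 0.894427*0.637628 = 0.4297

0.4297


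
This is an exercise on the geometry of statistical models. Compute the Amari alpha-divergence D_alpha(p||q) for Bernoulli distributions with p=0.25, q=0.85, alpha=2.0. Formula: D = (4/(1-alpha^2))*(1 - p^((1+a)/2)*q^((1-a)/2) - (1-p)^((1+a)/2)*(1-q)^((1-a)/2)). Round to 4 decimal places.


Amari alpha-divergence:
D = (4/(1-alpha^2))*(1 - p^((1+a)/2)*q^((1-a)/2) - (1-p)^((1+a)/2)*(1-q)^((1-a)/2)).
alpha = 2.0, p = 0.25, q = 0.85.
e1 = (1+alpha)/2 = 1.5, e2 = (1-alpha)/2 = -0.5.
t1 = p^e1 * q^e2 = 0.25^1.5 * 0.85^-0.5 = 0.135582.
t2 = (1-p)^e1 * (1-q)^e2 = 0.75^1.5 * 0.15^-0.5 = 1.677051.
4/(1-alpha^2) = -1.333333.
D = -1.333333*(1 - 0.135582 - 1.677051) = 1.0835

1.0835


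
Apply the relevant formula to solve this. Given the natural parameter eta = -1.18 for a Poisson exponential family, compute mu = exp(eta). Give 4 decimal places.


Expectation parameter for Poisson exponential family:
mu = exp(eta).
eta = -1.18.
mu = exp(-1.18) = 0.3073

0.3073


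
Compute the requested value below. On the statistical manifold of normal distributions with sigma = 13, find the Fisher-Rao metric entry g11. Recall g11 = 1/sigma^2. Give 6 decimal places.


For the 2-parameter normal family, the Fisher metric has:
  g11 = 1/sigma^2, g22 = 2/sigma^2.
sigma = 13, sigma^2 = 169.
g11 = 0.005917

0.005917


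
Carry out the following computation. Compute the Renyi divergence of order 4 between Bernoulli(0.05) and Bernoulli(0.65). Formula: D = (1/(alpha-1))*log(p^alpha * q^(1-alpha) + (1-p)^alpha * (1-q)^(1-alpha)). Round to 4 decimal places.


Renyi divergence of order alpha between Bernoulli distributions:
D = (1/(alpha-1))*log(p^alpha * q^(1-alpha) + (1-p)^alpha * (1-q)^(1-alpha)).
alpha = 4, p = 0.05, q = 0.65.
p^alpha * q^(1-alpha) = 0.05^4 * 0.65^-3 = 2.3e-05.
(1-p)^alpha * (1-q)^(1-alpha) = 0.95^4 * 0.35^-3 = 18.99723.
sum = 2.3e-05 + 18.99723 = 18.997253.
D = (1/3)*log(18.997253) = 0.9814

0.9814


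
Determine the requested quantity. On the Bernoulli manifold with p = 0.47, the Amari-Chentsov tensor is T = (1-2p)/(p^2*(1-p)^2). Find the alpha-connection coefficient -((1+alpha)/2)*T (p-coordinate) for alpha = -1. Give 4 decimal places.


Skewness (Amari-Chentsov) tensor: T = (1-2p)/(p^2*(1-p)^2).
p = 0.47, 1-2p = 0.06, p^2 = 0.2209, (1-p)^2 = 0.2809.
T = 0.06/(0.2209 * 0.2809) = 0.96695.
In the p-coordinate, Gamma^(alpha) = Gamma^(0) - (alpha/2)*T with Gamma^(0) = (1/2)*g'(p) = -T/2,
so Gamma^(alpha) = -((1+alpha)/2)*T.
alpha = -1, -(1+alpha)/2 = 0.0.
Gamma = 0.0 * 0.96695 = 0.0000

0.0000


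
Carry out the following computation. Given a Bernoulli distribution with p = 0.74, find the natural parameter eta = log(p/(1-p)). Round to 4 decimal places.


Natural parameter for Bernoulli: eta = log(p/(1-p)).
p = 0.74, 1-p = 0.26.
p/(1-p) = 2.846154.
eta = log(2.846154) = 1.0460

1.0460


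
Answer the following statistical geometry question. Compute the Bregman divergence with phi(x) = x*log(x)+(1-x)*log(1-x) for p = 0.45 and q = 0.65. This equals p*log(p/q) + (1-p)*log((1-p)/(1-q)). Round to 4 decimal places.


Bregman divergence with negative entropy generator:
D = p*log(p/q) + (1-p)*log((1-p)/(1-q)).
p = 0.45, q = 0.65.
p*log(p/q) = 0.45*log(0.45/0.65) = -0.165476.
(1-p)*log((1-p)/(1-q)) = 0.55*log(0.55/0.35) = 0.248592.
D = -0.165476 + 0.248592 = 0.0831

0.0831


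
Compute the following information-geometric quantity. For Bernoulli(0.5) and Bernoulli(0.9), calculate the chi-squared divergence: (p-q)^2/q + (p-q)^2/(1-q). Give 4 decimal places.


Chi-squared divergence between Bernoulli distributions:
chi^2 = (p-q)^2/q + (p-q)^2/(1-q).
p = 0.5, q = 0.9, p-q = -0.4.
(p-q)^2 = 0.16.
term1 = 0.16/0.9 = 0.177778.
term2 = 0.16/0.1 = 1.6.
chi^2 = 0.177778 + 1.6 = 1.7778

1.7778


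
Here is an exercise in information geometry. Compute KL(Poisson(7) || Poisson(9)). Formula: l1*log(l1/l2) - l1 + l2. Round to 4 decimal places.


KL divergence for Poisson:
KL = l1*log(l1/l2) - l1 + l2.
l1 = 7, l2 = 9.
log(7/9) = -0.251314.
l1*log(l1/l2) = 7 * -0.251314 = -1.759201.
KL = -1.759201 - 7 + 9 = 0.2408

0.2408


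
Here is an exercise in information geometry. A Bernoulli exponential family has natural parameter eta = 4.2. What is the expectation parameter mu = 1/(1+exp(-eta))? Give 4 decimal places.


Dual coordinate (expectation parameter) for Bernoulli:
mu = 1/(1+exp(-eta)).
eta = 4.2.
exp(-eta) = exp(-4.2) = 0.014996.
mu = 1/(1+0.014996) = 0.9852

0.9852


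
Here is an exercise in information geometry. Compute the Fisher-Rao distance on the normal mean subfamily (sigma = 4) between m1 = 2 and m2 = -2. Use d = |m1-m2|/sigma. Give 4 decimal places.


On the fixed-variance normal subfamily, geodesic distance = |m1-m2|/sigma.
|2 - -2| = 4.
sigma = 4.
d = 4/4 = 1.0000

1.0000


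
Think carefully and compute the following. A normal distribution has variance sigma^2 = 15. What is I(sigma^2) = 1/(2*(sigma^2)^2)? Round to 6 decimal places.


Fisher information for variance: I(sigma^2) = 1/(2*sigma^4).
sigma^2 = 15, so sigma^4 = 225.
I = 1/(2*225) = 1/450 = 0.002222

0.002222


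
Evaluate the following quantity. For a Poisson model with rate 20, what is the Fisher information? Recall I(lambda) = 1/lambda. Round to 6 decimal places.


Fisher information for Poisson: I(lambda) = 1/lambda.
lambda = 20.
I(lambda) = 1/20 = 0.050000

0.050000


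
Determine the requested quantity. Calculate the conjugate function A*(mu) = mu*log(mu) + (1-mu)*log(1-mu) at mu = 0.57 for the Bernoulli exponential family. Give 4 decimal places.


Legendre transform for Bernoulli:
A*(mu) = mu*log(mu) + (1-mu)*log(1-mu).
mu = 0.57, 1-mu = 0.43.
mu*log(mu) = 0.57*log(0.57) = -0.320408.
(1-mu)*log(1-mu) = 0.43*log(0.43) = -0.362907.
A* = -0.320408 + -0.362907 = -0.6833

-0.6833


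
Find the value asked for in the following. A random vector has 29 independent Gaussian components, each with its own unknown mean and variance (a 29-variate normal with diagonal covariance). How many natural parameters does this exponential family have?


Exponential family dimension calculation:
Each univariate normal has two natural parameters (mu/sigma^2 and -1/(2 sigma^2)).
With 29 independent components, dim = 2 * 29 = 58.

58


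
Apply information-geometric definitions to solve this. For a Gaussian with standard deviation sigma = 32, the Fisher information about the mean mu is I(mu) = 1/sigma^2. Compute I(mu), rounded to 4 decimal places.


The Fisher information for the mean of a normal distribution is I(mu) = 1/sigma^2.
sigma = 32, so sigma^2 = 1024.
I(mu) = 1/1024 = 0.0010

0.0010


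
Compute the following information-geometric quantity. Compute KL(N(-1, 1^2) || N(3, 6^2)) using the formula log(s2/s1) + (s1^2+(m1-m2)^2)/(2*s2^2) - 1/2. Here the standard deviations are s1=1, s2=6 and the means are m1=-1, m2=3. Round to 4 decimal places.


KL divergence between normal distributions:
KL = log(s2/s1) + (s1^2 + (m1-m2)^2)/(2*s2^2) - 1/2.
log(6/1) = 1.791759.
(1^2 + (-1-3)^2)/(2*6^2) = (1 + 16)/72 = 0.236111.
KL = 1.791759 + 0.236111 - 0.5 = 1.5279

1.5279


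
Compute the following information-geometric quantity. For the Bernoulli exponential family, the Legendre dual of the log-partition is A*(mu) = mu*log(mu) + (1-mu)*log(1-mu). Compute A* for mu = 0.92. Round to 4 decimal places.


Legendre transform for Bernoulli:
A*(mu) = mu*log(mu) + (1-mu)*log(1-mu).
mu = 0.92, 1-mu = 0.08.
mu*log(mu) = 0.92*log(0.92) = -0.076711.
(1-mu)*log(1-mu) = 0.08*log(0.08) = -0.202058.
A* = -0.076711 + -0.202058 = -0.2788

-0.2788


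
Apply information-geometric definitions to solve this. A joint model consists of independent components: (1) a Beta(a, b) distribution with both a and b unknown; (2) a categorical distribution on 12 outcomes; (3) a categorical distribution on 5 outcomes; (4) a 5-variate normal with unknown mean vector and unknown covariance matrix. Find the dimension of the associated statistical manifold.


The dimension of a statistical manifold equals the number of free
(independent) real parameters of the model. For a product of independent
blocks the parameter counts add.
- Beta (a, b): 2.
- categorical on 12 outcomes (probabilities sum to 1): 12-1 = 11.
- categorical on 5 outcomes (probabilities sum to 1): 5-1 = 4.
- 5-variate normal: 5 (mean) + 5*6/2 = 15 (symmetric covariance) = 20.
Total = 2 + 11 + 4 + 20 = 37.
Dimension = 37

37


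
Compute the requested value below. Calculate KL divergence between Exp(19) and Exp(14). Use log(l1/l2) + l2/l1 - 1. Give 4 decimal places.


KL divergence for exponential family:
KL = log(l1/l2) + l2/l1 - 1.
log(19/14) = 0.305382.
14/19 = 0.736842.
KL = 0.305382 + 0.736842 - 1 = 0.0422

0.0422


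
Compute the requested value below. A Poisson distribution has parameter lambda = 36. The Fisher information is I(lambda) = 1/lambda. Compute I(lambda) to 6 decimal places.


Fisher information for Poisson: I(lambda) = 1/lambda.
lambda = 36.
I(lambda) = 1/36 = 0.027778

0.027778


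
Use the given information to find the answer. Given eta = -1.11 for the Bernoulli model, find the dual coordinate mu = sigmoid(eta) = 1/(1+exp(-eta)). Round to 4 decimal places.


Dual coordinate (expectation parameter) for Bernoulli:
mu = 1/(1+exp(-eta)).
eta = -1.11.
exp(-eta) = exp(1.11) = 3.034358.
mu = 1/(1+3.034358) = 0.2479

0.2479


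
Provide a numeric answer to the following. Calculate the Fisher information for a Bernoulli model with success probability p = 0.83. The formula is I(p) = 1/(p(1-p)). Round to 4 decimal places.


For Bernoulli(p), Fisher information is I(p) = 1/(p*(1-p)).
p = 0.83, 1-p = 0.17.
p*(1-p) = 0.1411.
I(p) = 1/0.1411 = 7.0872

7.0872


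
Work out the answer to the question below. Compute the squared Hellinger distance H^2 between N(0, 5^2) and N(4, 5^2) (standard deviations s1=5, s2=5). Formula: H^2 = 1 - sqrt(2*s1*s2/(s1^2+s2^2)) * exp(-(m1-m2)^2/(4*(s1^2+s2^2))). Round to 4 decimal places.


Squared Hellinger distance for Gaussians:
H^2 = 1 - sqrt(2*s1*s2/(s1^2+s2^2)) * exp(-(m1-m2)^2/(4*(s1^2+s2^2))).
s1^2 = 25, s2^2 = 25, s1^2+s2^2 = 50.
sqrt(2*5*5/(50)) = 1.0.
(m1-m2)^2 = (-4)^2 = 16.
exp(-16/(4*50)) = exp(-0.08) = 0.923116.
H^2 = 1 - 1.0*0.923116 = 0.0769

0.0769


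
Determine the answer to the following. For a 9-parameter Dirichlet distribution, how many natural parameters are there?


Exponential family dimension calculation:
Dirichlet with 9 components has 9 natural parameters.

9


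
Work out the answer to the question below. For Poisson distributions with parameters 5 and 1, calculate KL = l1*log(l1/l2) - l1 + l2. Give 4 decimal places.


KL divergence for Poisson:
KL = l1*log(l1/l2) - l1 + l2.
l1 = 5, l2 = 1.
log(5/1) = 1.609438.
l1*log(l1/l2) = 5 * 1.609438 = 8.04719.
KL = 8.04719 - 5 + 1 = 4.0472

4.0472


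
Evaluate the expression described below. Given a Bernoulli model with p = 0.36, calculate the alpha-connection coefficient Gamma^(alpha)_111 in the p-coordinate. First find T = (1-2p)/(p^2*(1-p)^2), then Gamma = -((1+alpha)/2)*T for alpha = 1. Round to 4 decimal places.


Skewness (Amari-Chentsov) tensor: T = (1-2p)/(p^2*(1-p)^2).
p = 0.36, 1-2p = 0.28, p^2 = 0.1296, (1-p)^2 = 0.4096.
T = 0.28/(0.1296 * 0.4096) = 5.274643.
In the p-coordinate, Gamma^(alpha) = Gamma^(0) - (alpha/2)*T with Gamma^(0) = (1/2)*g'(p) = -T/2,
so Gamma^(alpha) = -((1+alpha)/2)*T.
alpha = 1, -(1+alpha)/2 = -1.0.
Gamma = -1.0 * 5.274643 = -5.2746

-5.2746


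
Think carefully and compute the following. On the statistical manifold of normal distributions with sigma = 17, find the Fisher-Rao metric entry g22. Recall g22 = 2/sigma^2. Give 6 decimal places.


For the 2-parameter normal family, the Fisher metric has:
  g11 = 1/sigma^2, g22 = 2/sigma^2.
sigma = 17, sigma^2 = 289.
g22 = 0.006920

0.006920


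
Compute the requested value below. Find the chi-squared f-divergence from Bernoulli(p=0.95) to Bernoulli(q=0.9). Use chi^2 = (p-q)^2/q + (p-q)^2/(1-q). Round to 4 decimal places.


Chi-squared divergence between Bernoulli distributions:
chi^2 = (p-q)^2/q + (p-q)^2/(1-q).
p = 0.95, q = 0.9, p-q = 0.05.
(p-q)^2 = 0.0025.
term1 = 0.0025/0.9 = 0.002778.
term2 = 0.0025/0.1 = 0.025.
chi^2 = 0.002778 + 0.025 = 0.0278

0.0278


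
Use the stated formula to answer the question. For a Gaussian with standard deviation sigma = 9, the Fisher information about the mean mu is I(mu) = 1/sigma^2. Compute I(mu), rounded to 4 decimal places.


The Fisher information for the mean of a normal distribution is I(mu) = 1/sigma^2.
sigma = 9, so sigma^2 = 81.
I(mu) = 1/81 = 0.0123

0.0123


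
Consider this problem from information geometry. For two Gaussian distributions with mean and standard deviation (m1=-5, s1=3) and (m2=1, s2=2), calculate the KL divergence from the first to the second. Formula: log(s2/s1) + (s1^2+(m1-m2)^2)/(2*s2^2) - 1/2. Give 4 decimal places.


KL divergence between normal distributions:
KL = log(s2/s1) + (s1^2 + (m1-m2)^2)/(2*s2^2) - 1/2.
log(2/3) = -0.405465.
(3^2 + (-5-1)^2)/(2*2^2) = (9 + 36)/8 = 5.625.
KL = -0.405465 + 5.625 - 0.5 = 4.7195

4.7195


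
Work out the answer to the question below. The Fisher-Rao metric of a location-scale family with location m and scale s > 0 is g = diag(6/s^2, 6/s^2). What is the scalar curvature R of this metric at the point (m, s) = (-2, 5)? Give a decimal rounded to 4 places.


The metric has the form g = (A dm^2 + B ds^2)/s^2 with A = 6, B = 6.
Substitute u = sqrt(A/B)*m: g = B*(du^2 + ds^2)/s^2, i.e. B times the
Poincare upper half-plane metric, which has constant Gaussian curvature -1.
Scaling a 2D metric by a constant c divides the Gaussian curvature by c,
so K = -1/B = -1/(6) = -0.1667 everywhere (the point (m, s) = (-2, 5) is irrelevant:
the curvature is constant).
Scalar curvature in dimension 2: R = 2K = -2/(6) = -0.3333.

-0.3333


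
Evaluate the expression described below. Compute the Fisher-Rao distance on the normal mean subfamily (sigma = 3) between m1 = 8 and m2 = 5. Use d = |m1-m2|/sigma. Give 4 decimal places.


On the fixed-variance normal subfamily, geodesic distance = |m1-m2|/sigma.
|8 - 5| = 3.
sigma = 3.
d = 3/3 = 1.0000

1.0000


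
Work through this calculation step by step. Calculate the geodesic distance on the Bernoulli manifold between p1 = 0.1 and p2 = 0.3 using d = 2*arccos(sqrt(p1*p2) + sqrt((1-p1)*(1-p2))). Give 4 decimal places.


Geodesic distance on Bernoulli manifold:
d(p1,p2) = 2*arccos(sqrt(p1*p2) + sqrt((1-p1)*(1-p2))).
sqrt(p1*p2) = sqrt(0.1*0.3) = 0.173205.
sqrt((1-p1)*(1-p2)) = sqrt(0.9*0.7) = 0.793725.
arg = 0.173205 + 0.793725 = 0.96693.
d = 2*arccos(0.96693) = 0.5158

0.5158


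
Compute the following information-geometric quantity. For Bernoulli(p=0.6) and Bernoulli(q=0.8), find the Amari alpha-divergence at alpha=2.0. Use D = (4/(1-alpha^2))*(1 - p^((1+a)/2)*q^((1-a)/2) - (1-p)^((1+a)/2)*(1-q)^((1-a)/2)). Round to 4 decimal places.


Amari alpha-divergence:
D = (4/(1-alpha^2))*(1 - p^((1+a)/2)*q^((1-a)/2) - (1-p)^((1+a)/2)*(1-q)^((1-a)/2)).
alpha = 2.0, p = 0.6, q = 0.8.
e1 = (1+alpha)/2 = 1.5, e2 = (1-alpha)/2 = -0.5.
t1 = p^e1 * q^e2 = 0.6^1.5 * 0.8^-0.5 = 0.519615.
t2 = (1-p)^e1 * (1-q)^e2 = 0.4^1.5 * 0.2^-0.5 = 0.565685.
4/(1-alpha^2) = -1.333333.
D = -1.333333*(1 - 0.519615 - 0.565685) = 0.1137

0.1137


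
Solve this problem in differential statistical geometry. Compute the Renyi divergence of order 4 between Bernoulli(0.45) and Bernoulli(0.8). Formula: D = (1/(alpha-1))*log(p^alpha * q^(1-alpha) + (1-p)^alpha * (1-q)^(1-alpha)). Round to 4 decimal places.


Renyi divergence of order alpha between Bernoulli distributions:
D = (1/(alpha-1))*log(p^alpha * q^(1-alpha) + (1-p)^alpha * (1-q)^(1-alpha)).
alpha = 4, p = 0.45, q = 0.8.
p^alpha * q^(1-alpha) = 0.45^4 * 0.8^-3 = 0.08009.
(1-p)^alpha * (1-q)^(1-alpha) = 0.55^4 * 0.2^-3 = 11.438281.
sum = 0.08009 + 11.438281 = 11.518372.
D = (1/3)*log(11.518372) = 0.8146

0.8146


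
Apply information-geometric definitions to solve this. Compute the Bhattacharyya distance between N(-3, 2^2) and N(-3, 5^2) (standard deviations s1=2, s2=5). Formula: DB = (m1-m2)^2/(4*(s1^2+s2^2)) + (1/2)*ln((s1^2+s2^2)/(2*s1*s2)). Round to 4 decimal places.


Bhattacharyya distance between two Gaussians:
DB = (m1-m2)^2/(4*(s1^2+s2^2)) + (1/2)*ln((s1^2+s2^2)/(2*s1*s2)).
(m1-m2)^2 = (0)^2 = 0.
s1^2+s2^2 = 4 + 25 = 29.
term1 = 0/116 = 0.0.
term2 = 0.5*ln(29/20.0) = 0.185782.
DB = 0.0 + 0.185782 = 0.1858

0.1858


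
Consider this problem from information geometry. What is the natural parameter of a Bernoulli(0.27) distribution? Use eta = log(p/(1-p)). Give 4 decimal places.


Natural parameter for Bernoulli: eta = log(p/(1-p)).
p = 0.27, 1-p = 0.73.
p/(1-p) = 0.369863.
eta = log(0.369863) = -0.9946

-0.9946


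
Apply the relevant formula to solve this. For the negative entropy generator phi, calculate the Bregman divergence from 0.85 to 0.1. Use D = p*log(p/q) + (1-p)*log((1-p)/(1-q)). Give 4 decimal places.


Bregman divergence with negative entropy generator:
D = p*log(p/q) + (1-p)*log((1-p)/(1-q)).
p = 0.85, q = 0.1.
p*log(p/q) = 0.85*log(0.85/0.1) = 1.819056.
(1-p)*log((1-p)/(1-q)) = 0.15*log(0.15/0.9) = -0.268764.
D = 1.819056 + -0.268764 = 1.5503

1.5503


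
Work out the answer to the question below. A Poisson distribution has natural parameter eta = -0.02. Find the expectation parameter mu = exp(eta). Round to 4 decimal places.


Expectation parameter for Poisson exponential family:
mu = exp(eta).
eta = -0.02.
mu = exp(-0.02) = 0.9802

0.9802


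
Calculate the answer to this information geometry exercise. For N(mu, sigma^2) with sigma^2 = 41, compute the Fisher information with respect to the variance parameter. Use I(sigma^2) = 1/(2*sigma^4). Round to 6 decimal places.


Fisher information for variance: I(sigma^2) = 1/(2*sigma^4).
sigma^2 = 41, so sigma^4 = 1681.
I = 1/(2*1681) = 1/3362 = 0.000297

0.000297


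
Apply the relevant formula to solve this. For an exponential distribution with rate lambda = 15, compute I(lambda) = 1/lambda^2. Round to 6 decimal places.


Fisher information for exponential: I(lambda) = 1/lambda^2.
lambda = 15, lambda^2 = 225.
I = 1/225 = 0.004444

0.004444


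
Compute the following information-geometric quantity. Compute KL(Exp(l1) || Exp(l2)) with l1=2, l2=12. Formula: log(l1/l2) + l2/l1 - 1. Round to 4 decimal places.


KL divergence for exponential family:
KL = log(l1/l2) + l2/l1 - 1.
log(2/12) = -1.791759.
12/2 = 6.0.
KL = -1.791759 + 6.0 - 1 = 3.2082

3.2082


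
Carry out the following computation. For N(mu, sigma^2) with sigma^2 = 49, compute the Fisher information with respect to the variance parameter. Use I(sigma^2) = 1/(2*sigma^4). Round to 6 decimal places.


Fisher information for variance: I(sigma^2) = 1/(2*sigma^4).
sigma^2 = 49, so sigma^4 = 2401.
I = 1/(2*2401) = 1/4802 = 0.000208

0.000208


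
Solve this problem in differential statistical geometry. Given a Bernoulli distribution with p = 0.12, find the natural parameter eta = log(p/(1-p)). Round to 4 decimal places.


Natural parameter for Bernoulli: eta = log(p/(1-p)).
p = 0.12, 1-p = 0.88.
p/(1-p) = 0.136364.
eta = log(0.136364) = -1.9924

-1.9924


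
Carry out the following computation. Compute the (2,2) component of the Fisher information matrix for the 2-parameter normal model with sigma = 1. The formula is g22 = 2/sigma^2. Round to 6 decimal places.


For the 2-parameter normal family, the Fisher metric has:
  g11 = 1/sigma^2, g22 = 2/sigma^2.
sigma = 1, sigma^2 = 1.
g22 = 2.000000

2.000000


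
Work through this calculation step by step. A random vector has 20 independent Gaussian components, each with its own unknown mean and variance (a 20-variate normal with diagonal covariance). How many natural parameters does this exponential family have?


Exponential family dimension calculation:
Each univariate normal has two natural parameters (mu/sigma^2 and -1/(2 sigma^2)).
With 20 independent components, dim = 2 * 20 = 40.

40


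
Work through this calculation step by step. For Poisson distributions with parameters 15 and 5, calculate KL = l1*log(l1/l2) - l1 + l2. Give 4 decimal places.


KL divergence for Poisson:
KL = l1*log(l1/l2) - l1 + l2.
l1 = 15, l2 = 5.
log(15/5) = 1.098612.
l1*log(l1/l2) = 15 * 1.098612 = 16.479184.
KL = 16.479184 - 15 + 5 = 6.4792

6.4792


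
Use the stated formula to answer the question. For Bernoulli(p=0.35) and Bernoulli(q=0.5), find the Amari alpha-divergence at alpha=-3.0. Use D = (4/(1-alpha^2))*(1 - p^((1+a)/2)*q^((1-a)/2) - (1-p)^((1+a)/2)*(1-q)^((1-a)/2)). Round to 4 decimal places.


Amari alpha-divergence:
D = (4/(1-alpha^2))*(1 - p^((1+a)/2)*q^((1-a)/2) - (1-p)^((1+a)/2)*(1-q)^((1-a)/2)).
alpha = -3.0, p = 0.35, q = 0.5.
e1 = (1+alpha)/2 = -1.0, e2 = (1-alpha)/2 = 2.0.
t1 = p^e1 * q^e2 = 0.35^-1.0 * 0.5^2.0 = 0.714286.
t2 = (1-p)^e1 * (1-q)^e2 = 0.65^-1.0 * 0.5^2.0 = 0.384615.
4/(1-alpha^2) = -0.5.
D = -0.5*(1 - 0.714286 - 0.384615) = 0.0495

0.0495


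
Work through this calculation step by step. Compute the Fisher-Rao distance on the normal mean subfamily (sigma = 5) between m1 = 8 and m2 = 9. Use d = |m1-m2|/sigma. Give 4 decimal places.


On the fixed-variance normal subfamily, geodesic distance = |m1-m2|/sigma.
|8 - 9| = 1.
sigma = 5.
d = 1/5 = 0.2000

0.2000


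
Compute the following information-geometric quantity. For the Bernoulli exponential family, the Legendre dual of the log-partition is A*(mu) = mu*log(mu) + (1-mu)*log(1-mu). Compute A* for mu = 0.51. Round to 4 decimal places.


Legendre transform for Bernoulli:
A*(mu) = mu*log(mu) + (1-mu)*log(1-mu).
mu = 0.51, 1-mu = 0.49.
mu*log(mu) = 0.51*log(0.51) = -0.343406.
(1-mu)*log(1-mu) = 0.49*log(0.49) = -0.349541.
A* = -0.343406 + -0.349541 = -0.6929

-0.6929


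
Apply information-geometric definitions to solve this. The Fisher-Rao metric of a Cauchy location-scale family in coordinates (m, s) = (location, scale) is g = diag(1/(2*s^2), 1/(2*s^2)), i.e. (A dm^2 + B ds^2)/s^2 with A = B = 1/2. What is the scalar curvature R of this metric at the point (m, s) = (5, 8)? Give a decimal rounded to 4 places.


The metric has the form g = (A dm^2 + B ds^2)/s^2 with A = 1/2, B = 1/2.
Substitute u = sqrt(A/B)*m: g = B*(du^2 + ds^2)/s^2, i.e. B times the
Poincare upper half-plane metric, which has constant Gaussian curvature -1.
Scaling a 2D metric by a constant c divides the Gaussian curvature by c,
so K = -1/B = -1/(1/2) = -2.0000 everywhere (the point (m, s) = (5, 8) is irrelevant:
the curvature is constant).
Scalar curvature in dimension 2: R = 2K = -2/(1/2) = -4.0000.

-4.0000


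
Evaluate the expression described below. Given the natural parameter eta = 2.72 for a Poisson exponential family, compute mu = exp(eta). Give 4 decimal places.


Expectation parameter for Poisson exponential family:
mu = exp(eta).
eta = 2.72.
mu = exp(2.72) = 15.1803

15.1803


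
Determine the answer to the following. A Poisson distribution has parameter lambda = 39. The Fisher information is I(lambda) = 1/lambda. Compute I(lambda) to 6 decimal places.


Fisher information for Poisson: I(lambda) = 1/lambda.
lambda = 39.
I(lambda) = 1/39 = 0.025641

0.025641


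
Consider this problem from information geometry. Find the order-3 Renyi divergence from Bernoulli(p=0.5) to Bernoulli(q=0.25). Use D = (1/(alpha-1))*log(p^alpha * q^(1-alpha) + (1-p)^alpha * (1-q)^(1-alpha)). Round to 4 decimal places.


Renyi divergence of order alpha between Bernoulli distributions:
D = (1/(alpha-1))*log(p^alpha * q^(1-alpha) + (1-p)^alpha * (1-q)^(1-alpha)).
alpha = 3, p = 0.5, q = 0.25.
p^alpha * q^(1-alpha) = 0.5^3 * 0.25^-2 = 2.0.
(1-p)^alpha * (1-q)^(1-alpha) = 0.5^3 * 0.75^-2 = 0.222222.
sum = 2.0 + 0.222222 = 2.222222.
D = (1/2)*log(2.222222) = 0.3993

0.3993


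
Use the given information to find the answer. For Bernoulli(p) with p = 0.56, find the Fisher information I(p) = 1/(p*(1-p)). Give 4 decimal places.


For Bernoulli(p), Fisher information is I(p) = 1/(p*(1-p)).
p = 0.56, 1-p = 0.44.
p*(1-p) = 0.2464.
I(p) = 1/0.2464 = 4.0584

4.0584
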